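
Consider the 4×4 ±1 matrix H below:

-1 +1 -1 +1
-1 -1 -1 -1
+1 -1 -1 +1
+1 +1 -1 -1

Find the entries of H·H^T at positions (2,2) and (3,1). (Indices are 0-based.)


Row 1 of H: [-1, -1, -1, -1].
Row 2 of H: [1, -1, -1, 1].
Row 3 of H: [1, 1, -1, -1].
(H·H^T)[2][2] = Σ_j H[2][j]·H[2][j] = (1)² + (-1)² + (-1)² + (1)² = 1 + 1 + 1 + 1 = 4.
(H·H^T)[3][1] = Σ_j H[3][j]·H[1][j] = (1)·(-1) + (1)·(-1) + (-1)·(-1) + (-1)·(-1) = -1 + -1 + 1 + 1 = 0.
So rows 3 and 1 are orthogonal; the diagonal entry equals n = 4.

(2,2) entry = 4; (3,1) entry = 0.


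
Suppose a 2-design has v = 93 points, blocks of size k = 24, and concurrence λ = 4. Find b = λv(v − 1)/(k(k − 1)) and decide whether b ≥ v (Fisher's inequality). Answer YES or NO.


b = λv(v − 1)/(k(k − 1)) = 4·93·92/(24·23) = 34224/552 = 62.
Compare with v = 93: b < v, so Fisher's inequality fails.

NO


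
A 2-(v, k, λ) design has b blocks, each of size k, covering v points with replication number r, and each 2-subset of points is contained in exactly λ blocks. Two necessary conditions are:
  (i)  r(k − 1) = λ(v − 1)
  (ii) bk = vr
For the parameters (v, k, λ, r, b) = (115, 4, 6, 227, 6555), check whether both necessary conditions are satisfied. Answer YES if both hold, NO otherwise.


Condition (i): r(k − 1) = 227·3 = 681; λ(v − 1) = 6·114 = 684. Match? NO.
Condition (ii): bk = 6555·4 = 26220; vr = 115·227 = 26105. Match? NO.
Both conditions hold? NO.

NO


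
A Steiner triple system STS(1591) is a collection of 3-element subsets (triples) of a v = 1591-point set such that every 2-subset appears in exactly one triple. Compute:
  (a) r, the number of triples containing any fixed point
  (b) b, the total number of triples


An STS(v) is a 2-(v, 3, 1) BIBD: block size k = 3, λ = 1.
Replication: r(k − 1) = λ(v − 1) ⇒ r·2 = 1591 − 1 = 1590 ⇒ r = 795.
Block count: bk = vr ⇒ b·3 = 1591·795 = 1264845 ⇒ b = 421615.

r = 795, b = 421615.


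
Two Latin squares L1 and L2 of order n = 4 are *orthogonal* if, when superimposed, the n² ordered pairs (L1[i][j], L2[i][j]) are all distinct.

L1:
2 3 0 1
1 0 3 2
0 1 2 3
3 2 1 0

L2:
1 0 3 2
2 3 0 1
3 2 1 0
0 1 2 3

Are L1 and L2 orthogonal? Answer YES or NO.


Form the n² = 16 superimposed pairs (L1[i][j], L2[i][j]), row by row (rows and columns indexed from 0):
row 0: (2,1) (3,0) (0,3) (1,2)
row 1: (1,2) (0,3) (3,0) (2,1)
row 2: (0,3) (1,2) (2,1) (3,0)
row 3: (3,0) (2,1) (1,2) (0,3)
Orthogonality requires all 16 pairs distinct.
But the pair (1,2) repeats: cell (0,3) has L1 = 1, L2 = 2, and cell (1,0) has L1 = 1, L2 = 2.
A repeated pair means some other pair never occurs (only 4 distinct pairs out of 16), so the squares are not orthogonal.
Conclusion: NO.

NO


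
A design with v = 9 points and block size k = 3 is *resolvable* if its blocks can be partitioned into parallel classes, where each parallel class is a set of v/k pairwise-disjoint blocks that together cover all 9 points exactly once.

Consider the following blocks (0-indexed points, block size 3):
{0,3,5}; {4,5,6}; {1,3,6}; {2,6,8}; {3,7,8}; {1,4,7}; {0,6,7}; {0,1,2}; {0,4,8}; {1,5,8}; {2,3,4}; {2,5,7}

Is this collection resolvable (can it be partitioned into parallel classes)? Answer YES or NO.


v = 9, block size k = 3, number of blocks = 12.
For resolvability, blocks must partition into parallel classes of size v/k = 3.
Total blocks must therefore be a multiple of 3: 12 = 3·4 + 0 ⇒ divisible ✓.
Greedy packing gives 4 candidate class(es). Each should be a full parallel class (size 3, covers all 9 points).
  Class 1 (3 blocks): {0,3,5}; {2,6,8}; {1,4,7}. Points covered: [0, 1, 2, 3, 4, 5, 6, 7, 8].
  Class 2 (3 blocks): {4,5,6}; {3,7,8}; {0,1,2}. Points covered: [0, 1, 2, 3, 4, 5, 6, 7, 8].
  Class 3 (3 blocks): {1,3,6}; {0,4,8}; {2,5,7}. Points covered: [0, 1, 2, 3, 4, 5, 6, 7, 8].
  Class 4 (3 blocks): {0,6,7}; {1,5,8}; {2,3,4}. Points covered: [0, 1, 2, 3, 4, 5, 6, 7, 8].
All classes full (size 3)? YES. All classes cover every point? YES.
Resolvable? YES.

YES


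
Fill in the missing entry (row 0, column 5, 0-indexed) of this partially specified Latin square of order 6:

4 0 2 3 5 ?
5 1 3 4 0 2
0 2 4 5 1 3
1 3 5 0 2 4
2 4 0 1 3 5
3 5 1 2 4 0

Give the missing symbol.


Row 0 contains symbols [0, 2, 3, 4, 5] — missing [1].
Column 5 contains symbols [0, 2, 3, 4, 5] — missing [1].
The missing symbol must appear in both missing sets; intersection = [1].
Therefore the hidden value is 1.

Missing value = 1.


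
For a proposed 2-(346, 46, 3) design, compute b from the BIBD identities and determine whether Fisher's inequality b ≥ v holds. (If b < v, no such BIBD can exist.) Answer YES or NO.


r = λ(v − 1)/(k − 1) = 3·345/45 = 23.
b = vr/k = 346·23/46 = 173.
Fisher's inequality: b ≥ v ⇔ 173 ≥ 346? NO.

NO


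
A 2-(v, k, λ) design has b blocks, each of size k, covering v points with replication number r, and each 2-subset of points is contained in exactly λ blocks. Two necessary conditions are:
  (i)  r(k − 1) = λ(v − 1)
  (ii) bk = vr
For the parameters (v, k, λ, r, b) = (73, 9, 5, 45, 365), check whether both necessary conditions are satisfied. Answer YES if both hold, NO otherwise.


Condition (i): r(k − 1) = 45·8 = 360; λ(v − 1) = 5·72 = 360. Match? YES.
Condition (ii): bk = 365·9 = 3285; vr = 73·45 = 3285. Match? YES.
Both conditions hold? YES.

YES


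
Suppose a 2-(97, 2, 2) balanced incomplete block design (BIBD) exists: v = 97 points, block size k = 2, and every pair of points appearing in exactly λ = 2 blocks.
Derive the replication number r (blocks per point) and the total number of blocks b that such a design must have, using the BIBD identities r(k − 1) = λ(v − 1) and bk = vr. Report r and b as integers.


Any 2-(v, k, λ) BIBD satisfies two necessary conditions:
  (i)  Each point sits in r blocks, and counting incidences through any fixed point gives r(k − 1) = λ(v − 1), so r = λ(v − 1)/(k − 1).
  (ii) Total incidences bk = vr, so b = vr/k.
Step 1: r = λ(v − 1)/(k − 1) = 2·(97 − 1)/(2 − 1) = 2·96/1 = 192/1 = 192.
Step 2: b = vr/k = 97·192/2 = 18624/2 = 9312.
Check integrality: r = 192 ∈ Z ✓, b = 9312 ∈ Z ✓.
(These identities are necessary conditions: they determine r and b for any design with these parameters, but do not by themselves prove that one exists.)

r = 192, b = 9312.


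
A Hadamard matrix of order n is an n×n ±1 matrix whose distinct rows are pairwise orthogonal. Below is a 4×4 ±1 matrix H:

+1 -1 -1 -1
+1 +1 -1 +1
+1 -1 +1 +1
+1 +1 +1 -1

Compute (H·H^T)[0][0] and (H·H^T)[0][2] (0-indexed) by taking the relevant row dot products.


Row 0 of H: [1, -1, -1, -1].
Row 2 of H: [1, -1, 1, 1].
(H·H^T)[0][0] = Σ_j H[0][j]·H[0][j] = (1)² + (-1)² + (-1)² + (-1)² = 1 + 1 + 1 + 1 = 4.
(H·H^T)[0][2] = Σ_j H[0][j]·H[2][j] = (1)·(1) + (-1)·(-1) + (-1)·(1) + (-1)·(1) = 1 + 1 + -1 + -1 = 0.
So rows 0 and 2 are orthogonal; the diagonal entry equals n = 4.

(0,0) entry = 4; (0,2) entry = 0.


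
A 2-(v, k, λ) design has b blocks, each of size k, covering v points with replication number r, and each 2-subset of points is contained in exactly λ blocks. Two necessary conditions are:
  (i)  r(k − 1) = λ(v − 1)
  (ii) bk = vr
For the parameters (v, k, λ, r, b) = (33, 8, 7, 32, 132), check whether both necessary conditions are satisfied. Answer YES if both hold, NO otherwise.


Condition (i): r(k − 1) = 32·7 = 224; λ(v − 1) = 7·32 = 224. Match? YES.
Condition (ii): bk = 132·8 = 1056; vr = 33·32 = 1056. Match? YES.
Both conditions hold? YES.

YES


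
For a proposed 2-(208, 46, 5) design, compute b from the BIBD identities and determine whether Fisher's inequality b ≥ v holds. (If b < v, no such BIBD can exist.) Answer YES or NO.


r = λ(v − 1)/(k − 1) = 5·207/45 = 23.
b = vr/k = 208·23/46 = 104.
Fisher's inequality: b ≥ v ⇔ 104 ≥ 208? NO.

NO


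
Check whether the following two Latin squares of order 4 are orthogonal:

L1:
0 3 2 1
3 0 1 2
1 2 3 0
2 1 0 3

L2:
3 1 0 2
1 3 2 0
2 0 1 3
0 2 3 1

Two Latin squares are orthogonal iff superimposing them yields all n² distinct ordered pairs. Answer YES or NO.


Form the n² = 16 superimposed pairs (L1[i][j], L2[i][j]), row by row (rows and columns indexed from 0):
row 0: (0,3) (3,1) (2,0) (1,2)
row 1: (3,1) (0,3) (1,2) (2,0)
row 2: (1,2) (2,0) (3,1) (0,3)
row 3: (2,0) (1,2) (0,3) (3,1)
Orthogonality requires all 16 pairs distinct.
But the pair (3,1) repeats: cell (0,1) has L1 = 3, L2 = 1, and cell (1,0) has L1 = 3, L2 = 1.
A repeated pair means some other pair never occurs (only 4 distinct pairs out of 16), so the squares are not orthogonal.
Conclusion: NO.

NO


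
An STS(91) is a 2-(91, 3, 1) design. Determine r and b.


An STS(v) is a 2-(v, 3, 1) BIBD: block size k = 3, λ = 1.
Replication: r(k − 1) = λ(v − 1) ⇒ r·2 = 91 − 1 = 90 ⇒ r = 45.
Block count: bk = vr ⇒ b·3 = 91·45 = 4095 ⇒ b = 1365.
(Check via b = v(v − 1)/6 = 91·90/6 = 8190/6 = 1365.)

r = 45, b = 1365.


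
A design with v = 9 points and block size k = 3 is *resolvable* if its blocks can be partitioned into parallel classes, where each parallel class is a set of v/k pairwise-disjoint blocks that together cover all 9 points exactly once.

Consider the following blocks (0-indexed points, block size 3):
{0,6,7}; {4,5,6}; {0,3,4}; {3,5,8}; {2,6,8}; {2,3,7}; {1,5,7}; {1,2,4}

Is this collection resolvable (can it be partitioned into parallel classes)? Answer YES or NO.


v = 9, block size k = 3, number of blocks = 8.
For resolvability, blocks must partition into parallel classes of size v/k = 3.
Total blocks must therefore be a multiple of 3: 8 = 3·2 + 2 ⇒ not divisible ✗.
Resolvable? NO.

NO


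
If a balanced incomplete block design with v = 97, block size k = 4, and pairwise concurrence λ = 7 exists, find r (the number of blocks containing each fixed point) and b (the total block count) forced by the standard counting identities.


Any 2-(v, k, λ) BIBD satisfies two necessary conditions:
  (i)  Each point sits in r blocks, and counting incidences through any fixed point gives r(k − 1) = λ(v − 1), so r = λ(v − 1)/(k − 1).
  (ii) Total incidences bk = vr, so b = vr/k.
Step 1: r = λ(v − 1)/(k − 1) = 7·(97 − 1)/(4 − 1) = 7·96/3 = 672/3 = 224.
Step 2: b = vr/k = 97·224/4 = 21728/4 = 5432.
Check integrality: r = 224 ∈ Z ✓, b = 5432 ∈ Z ✓.
(These identities are necessary conditions: they determine r and b for any design with these parameters, but do not by themselves prove that one exists.)

r = 224, b = 5432.


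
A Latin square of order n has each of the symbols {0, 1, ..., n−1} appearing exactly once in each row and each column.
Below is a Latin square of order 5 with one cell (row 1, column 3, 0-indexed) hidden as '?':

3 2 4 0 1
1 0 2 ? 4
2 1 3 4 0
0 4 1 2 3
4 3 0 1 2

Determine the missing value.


Row 1 contains symbols [0, 1, 2, 4] — missing [3].
Column 3 contains symbols [0, 1, 2, 4] — missing [3].
The missing symbol must appear in both missing sets; intersection = [3].
Therefore the hidden value is 3.

Missing value = 3.


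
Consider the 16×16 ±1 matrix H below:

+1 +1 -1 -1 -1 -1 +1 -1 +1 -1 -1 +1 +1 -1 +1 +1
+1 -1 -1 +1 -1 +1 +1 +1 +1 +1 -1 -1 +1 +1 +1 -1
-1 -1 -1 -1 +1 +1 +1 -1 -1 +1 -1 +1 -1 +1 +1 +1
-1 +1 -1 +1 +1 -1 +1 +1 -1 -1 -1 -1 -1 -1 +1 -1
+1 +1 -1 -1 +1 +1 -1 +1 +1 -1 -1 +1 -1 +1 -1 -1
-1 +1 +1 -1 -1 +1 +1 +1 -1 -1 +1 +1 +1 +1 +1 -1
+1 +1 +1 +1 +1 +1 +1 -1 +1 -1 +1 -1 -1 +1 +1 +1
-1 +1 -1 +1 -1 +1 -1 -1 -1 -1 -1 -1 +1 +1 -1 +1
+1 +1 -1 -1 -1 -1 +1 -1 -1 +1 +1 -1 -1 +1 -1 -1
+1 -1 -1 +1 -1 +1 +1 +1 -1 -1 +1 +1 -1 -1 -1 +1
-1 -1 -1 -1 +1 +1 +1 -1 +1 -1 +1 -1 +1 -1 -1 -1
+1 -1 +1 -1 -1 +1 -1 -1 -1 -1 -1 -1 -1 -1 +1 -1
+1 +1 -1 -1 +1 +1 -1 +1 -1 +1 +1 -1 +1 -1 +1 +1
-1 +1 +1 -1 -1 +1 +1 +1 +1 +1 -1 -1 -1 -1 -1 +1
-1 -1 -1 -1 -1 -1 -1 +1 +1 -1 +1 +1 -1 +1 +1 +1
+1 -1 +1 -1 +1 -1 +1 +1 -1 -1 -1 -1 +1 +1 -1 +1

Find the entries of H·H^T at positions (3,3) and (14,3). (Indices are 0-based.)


Row 3 of H: [-1, 1, -1, 1, 1, -1, 1, 1, -1, -1, -1, -1, -1, -1, 1, -1].
Row 14 of H: [-1, -1, -1, -1, -1, -1, -1, 1, 1, -1, 1, 1, -1, 1, 1, 1].
(H·H^T)[3][3] = Σ_j H[3][j]·H[3][j] = (-1)² + (1)² + (-1)² + (1)² + (1)² + (-1)² + (1)² + (1)² + (-1)² + (-1)² + (-1)² + (-1)² + (-1)² + (-1)² + (1)² + (-1)² = 1 + 1 + 1 + 1 + 1 + 1 + 1 + 1 + 1 + 1 + 1 + 1 + 1 + 1 + 1 + 1 = 16.
(H·H^T)[14][3] = Σ_j H[14][j]·H[3][j] = (-1)·(-1) + (-1)·(1) + (-1)·(-1) + (-1)·(1) + (-1)·(1) + (-1)·(-1) + (-1)·(1) + (1)·(1) + (1)·(-1) + (-1)·(-1) + (1)·(-1) + (1)·(-1) + (-1)·(-1) + (1)·(-1) + (1)·(1) + (1)·(-1) = 1 + -1 + 1 + -1 + -1 + 1 + -1 + 1 + -1 + 1 + -1 + -1 + 1 + -1 + 1 + -1 = -2.
Rows 14 and 3 are not orthogonal (dot product = -2 ≠ 0), so H is not a Hadamard matrix.

(3,3) entry = 16; (14,3) entry = -2.


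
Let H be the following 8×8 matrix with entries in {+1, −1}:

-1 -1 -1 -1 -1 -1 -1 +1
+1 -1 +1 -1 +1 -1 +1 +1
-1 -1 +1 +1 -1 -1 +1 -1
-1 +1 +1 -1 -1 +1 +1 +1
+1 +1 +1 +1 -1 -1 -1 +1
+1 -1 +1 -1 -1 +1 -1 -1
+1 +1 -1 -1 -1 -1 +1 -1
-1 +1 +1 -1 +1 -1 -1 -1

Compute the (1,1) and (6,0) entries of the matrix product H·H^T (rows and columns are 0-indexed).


Row 0 of H: [-1, -1, -1, -1, -1, -1, -1, 1].
Row 1 of H: [1, -1, 1, -1, 1, -1, 1, 1].
Row 6 of H: [1, 1, -1, -1, -1, -1, 1, -1].
(H·H^T)[1][1] = Σ_j H[1][j]·H[1][j] = (1)² + (-1)² + (1)² + (-1)² + (1)² + (-1)² + (1)² + (1)² = 1 + 1 + 1 + 1 + 1 + 1 + 1 + 1 = 8.
(H·H^T)[6][0] = Σ_j H[6][j]·H[0][j] = (1)·(-1) + (1)·(-1) + (-1)·(-1) + (-1)·(-1) + (-1)·(-1) + (-1)·(-1) + (1)·(-1) + (-1)·(1) = -1 + -1 + 1 + 1 + 1 + 1 + -1 + -1 = 0.
So rows 6 and 0 are orthogonal; the diagonal entry equals n = 8.

(1,1) entry = 8; (6,0) entry = 0.


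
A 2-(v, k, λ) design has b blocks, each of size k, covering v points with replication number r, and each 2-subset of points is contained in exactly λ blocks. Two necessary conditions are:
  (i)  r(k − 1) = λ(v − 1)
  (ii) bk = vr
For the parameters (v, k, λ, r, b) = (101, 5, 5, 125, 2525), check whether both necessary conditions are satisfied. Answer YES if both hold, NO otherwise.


Condition (i): r(k − 1) = 125·4 = 500; λ(v − 1) = 5·100 = 500. Match? YES.
Condition (ii): bk = 2525·5 = 12625; vr = 101·125 = 12625. Match? YES.
Both conditions hold? YES.

YES


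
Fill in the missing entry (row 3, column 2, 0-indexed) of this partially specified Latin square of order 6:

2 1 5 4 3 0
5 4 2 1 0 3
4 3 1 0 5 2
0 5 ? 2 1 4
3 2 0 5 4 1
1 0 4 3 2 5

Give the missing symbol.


Row 3 contains symbols [0, 1, 2, 4, 5] — missing [3].
Column 2 contains symbols [0, 1, 2, 4, 5] — missing [3].
The missing symbol must appear in both missing sets; intersection = [3].
Therefore the hidden value is 3.

Missing value = 3.


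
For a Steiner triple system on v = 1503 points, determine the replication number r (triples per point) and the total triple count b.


An STS(v) is a 2-(v, 3, 1) BIBD: block size k = 3, λ = 1.
Replication: r(k − 1) = λ(v − 1) ⇒ r·2 = 1503 − 1 = 1502 ⇒ r = 751.
Block count: bk = vr ⇒ b·3 = 1503·751 = 1128753 ⇒ b = 376251.
(Check via b = v(v − 1)/6 = 1503·1502/6 = 2257506/6 = 376251.)

r = 751, b = 376251.


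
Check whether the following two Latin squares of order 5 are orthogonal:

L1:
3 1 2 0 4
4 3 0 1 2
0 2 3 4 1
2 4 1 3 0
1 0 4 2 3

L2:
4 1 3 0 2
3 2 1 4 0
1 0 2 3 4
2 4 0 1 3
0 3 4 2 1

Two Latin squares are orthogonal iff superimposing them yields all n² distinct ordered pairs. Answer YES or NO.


Form the n² = 25 superimposed pairs (L1[i][j], L2[i][j]), row by row (rows and columns indexed from 0):
row 0: (3,4) (1,1) (2,3) (0,0) (4,2)
row 1: (4,3) (3,2) (0,1) (1,4) (2,0)
row 2: (0,1) (2,0) (3,2) (4,3) (1,4)
row 3: (2,2) (4,4) (1,0) (3,1) (0,3)
row 4: (1,0) (0,3) (4,4) (2,2) (3,1)
Orthogonality requires all 25 pairs distinct.
But the pair (0,1) repeats: cell (1,2) has L1 = 0, L2 = 1, and cell (2,0) has L1 = 0, L2 = 1.
A repeated pair means some other pair never occurs (only 15 distinct pairs out of 25), so the squares are not orthogonal.
Conclusion: NO.

NO


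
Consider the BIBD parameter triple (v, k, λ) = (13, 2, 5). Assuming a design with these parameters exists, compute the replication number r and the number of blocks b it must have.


Any 2-(v, k, λ) BIBD satisfies two necessary conditions:
  (i)  Each point sits in r blocks, and counting incidences through any fixed point gives r(k − 1) = λ(v − 1), so r = λ(v − 1)/(k − 1).
  (ii) Total incidences bk = vr, so b = vr/k.
Step 1: r = λ(v − 1)/(k − 1) = 5·(13 − 1)/(2 − 1) = 5·12/1 = 60/1 = 60.
Step 2: b = vr/k = 13·60/2 = 780/2 = 390.
Check integrality: r = 60 ∈ Z ✓, b = 390 ∈ Z ✓.
(These identities are necessary conditions: they determine r and b for any design with these parameters, but do not by themselves prove that one exists.)

r = 60, b = 390.


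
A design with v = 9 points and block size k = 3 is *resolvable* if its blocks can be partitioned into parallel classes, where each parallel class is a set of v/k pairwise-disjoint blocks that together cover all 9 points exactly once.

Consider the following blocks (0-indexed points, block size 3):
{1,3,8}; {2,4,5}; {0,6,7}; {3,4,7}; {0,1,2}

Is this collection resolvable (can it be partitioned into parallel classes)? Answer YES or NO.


v = 9, block size k = 3, number of blocks = 5.
For resolvability, blocks must partition into parallel classes of size v/k = 3.
Total blocks must therefore be a multiple of 3: 5 = 3·1 + 2 ⇒ not divisible ✗.
Resolvable? NO.

NO


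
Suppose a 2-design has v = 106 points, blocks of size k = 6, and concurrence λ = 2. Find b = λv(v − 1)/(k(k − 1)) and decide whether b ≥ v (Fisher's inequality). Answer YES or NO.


b = λv(v − 1)/(k(k − 1)) = 2·106·105/(6·5) = 22260/30 = 742.
Compare with v = 106: b ≥ v, so Fisher's inequality holds.

YES


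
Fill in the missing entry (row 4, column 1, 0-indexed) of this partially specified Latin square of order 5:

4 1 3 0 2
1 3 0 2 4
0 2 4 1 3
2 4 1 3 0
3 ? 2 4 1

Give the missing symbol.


Row 4 contains symbols [1, 2, 3, 4] — missing [0].
Column 1 contains symbols [1, 2, 3, 4] — missing [0].
The missing symbol must appear in both missing sets; intersection = [0].
Therefore the hidden value is 0.

Missing value = 0.


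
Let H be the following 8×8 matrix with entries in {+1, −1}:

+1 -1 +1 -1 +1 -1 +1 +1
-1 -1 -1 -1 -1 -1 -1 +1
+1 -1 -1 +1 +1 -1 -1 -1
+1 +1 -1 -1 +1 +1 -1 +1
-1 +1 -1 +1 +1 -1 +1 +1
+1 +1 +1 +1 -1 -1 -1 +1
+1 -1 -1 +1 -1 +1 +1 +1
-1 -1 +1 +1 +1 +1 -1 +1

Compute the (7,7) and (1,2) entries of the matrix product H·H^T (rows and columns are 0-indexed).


Row 1 of H: [-1, -1, -1, -1, -1, -1, -1, 1].
Row 2 of H: [1, -1, -1, 1, 1, -1, -1, -1].
Row 7 of H: [-1, -1, 1, 1, 1, 1, -1, 1].
(H·H^T)[7][7] = Σ_j H[7][j]·H[7][j] = (-1)² + (-1)² + (1)² + (1)² + (1)² + (1)² + (-1)² + (1)² = 1 + 1 + 1 + 1 + 1 + 1 + 1 + 1 = 8.
(H·H^T)[1][2] = Σ_j H[1][j]·H[2][j] = (-1)·(1) + (-1)·(-1) + (-1)·(-1) + (-1)·(1) + (-1)·(1) + (-1)·(-1) + (-1)·(-1) + (1)·(-1) = -1 + 1 + 1 + -1 + -1 + 1 + 1 + -1 = 0.
So rows 1 and 2 are orthogonal; the diagonal entry equals n = 8.

(7,7) entry = 8; (1,2) entry = 0.


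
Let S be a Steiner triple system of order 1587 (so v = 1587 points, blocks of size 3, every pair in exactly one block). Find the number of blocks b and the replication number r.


An STS(v) is a 2-(v, 3, 1) BIBD: block size k = 3, λ = 1.
Replication: r(k − 1) = λ(v − 1) ⇒ r·2 = 1587 − 1 = 1586 ⇒ r = 793.
Block count: b = v(v − 1)/6 = 1587·1586/6 = 2516982/6 = 419497.
(Check via bk = vr: 419497·3 = 1258491 = 1587·793 = 1258491 ✓.)

r = 793, b = 419497.


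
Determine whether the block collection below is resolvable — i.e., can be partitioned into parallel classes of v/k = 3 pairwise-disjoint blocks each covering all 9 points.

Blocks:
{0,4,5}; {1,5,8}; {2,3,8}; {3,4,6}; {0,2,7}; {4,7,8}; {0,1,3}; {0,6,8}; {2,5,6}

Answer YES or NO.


v = 9, block size k = 3, number of blocks = 9.
For resolvability, blocks must partition into parallel classes of size v/k = 3.
Total blocks must therefore be a multiple of 3: 9 = 3·3 + 0 ⇒ divisible ✓.
Consider block {0,4,5}. The only other block(s) in the collection disjoint from it are {2,3,8} — just 1 block(s). Any parallel class containing {0,4,5} would need 2 other blocks each disjoint from it, so no parallel class of size 3 can contain {0,4,5}.
Since every block must belong to some parallel class in a resolution, the collection cannot be partitioned into parallel classes.
Resolvable? NO.

NO


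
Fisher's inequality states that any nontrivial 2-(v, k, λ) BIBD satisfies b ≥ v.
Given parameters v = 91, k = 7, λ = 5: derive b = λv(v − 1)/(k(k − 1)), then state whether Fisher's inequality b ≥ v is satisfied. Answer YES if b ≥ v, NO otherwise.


b = λv(v − 1)/(k(k − 1)) = 5·91·90/(7·6) = 40950/42 = 975.
Compare with v = 91: b ≥ v, so Fisher's inequality holds.

YES


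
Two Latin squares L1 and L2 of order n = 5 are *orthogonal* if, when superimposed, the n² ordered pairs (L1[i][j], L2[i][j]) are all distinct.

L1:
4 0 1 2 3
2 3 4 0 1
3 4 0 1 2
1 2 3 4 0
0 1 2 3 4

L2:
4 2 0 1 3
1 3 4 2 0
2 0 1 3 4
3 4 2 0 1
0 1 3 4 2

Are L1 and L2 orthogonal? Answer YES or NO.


Form the n² = 25 superimposed pairs (L1[i][j], L2[i][j]), row by row (rows and columns indexed from 0):
row 0: (4,4) (0,2) (1,0) (2,1) (3,3)
row 1: (2,1) (3,3) (4,4) (0,2) (1,0)
row 2: (3,2) (4,0) (0,1) (1,3) (2,4)
row 3: (1,3) (2,4) (3,2) (4,0) (0,1)
row 4: (0,0) (1,1) (2,3) (3,4) (4,2)
Orthogonality requires all 25 pairs distinct.
But the pair (2,1) repeats: cell (0,3) has L1 = 2, L2 = 1, and cell (1,0) has L1 = 2, L2 = 1.
A repeated pair means some other pair never occurs (only 15 distinct pairs out of 25), so the squares are not orthogonal.
Conclusion: NO.

NO


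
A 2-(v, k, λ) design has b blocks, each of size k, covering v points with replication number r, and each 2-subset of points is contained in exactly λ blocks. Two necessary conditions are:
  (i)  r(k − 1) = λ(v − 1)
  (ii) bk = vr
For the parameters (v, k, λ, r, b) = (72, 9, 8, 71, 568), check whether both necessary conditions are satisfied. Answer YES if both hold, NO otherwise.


Condition (i): r(k − 1) = 71·8 = 568; λ(v − 1) = 8·71 = 568. Match? YES.
Condition (ii): bk = 568·9 = 5112; vr = 72·71 = 5112. Match? YES.
Both conditions hold? YES.

YES


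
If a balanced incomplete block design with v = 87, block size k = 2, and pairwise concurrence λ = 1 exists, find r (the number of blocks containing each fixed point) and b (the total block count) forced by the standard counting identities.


Any 2-(v, k, λ) BIBD satisfies two necessary conditions:
  (i)  Each point sits in r blocks, and counting incidences through any fixed point gives r(k − 1) = λ(v − 1), so r = λ(v − 1)/(k − 1).
  (ii) Total incidences bk = vr, so b = vr/k.
Step 1: r = λ(v − 1)/(k − 1) = 1·(87 − 1)/(2 − 1) = 1·86/1 = 86/1 = 86.
Step 2: b = vr/k = 87·86/2 = 7482/2 = 3741.
Check integrality: r = 86 ∈ Z ✓, b = 3741 ∈ Z ✓.
(These identities are necessary conditions: they determine r and b for any design with these parameters, but do not by themselves prove that one exists.)

r = 86, b = 3741.


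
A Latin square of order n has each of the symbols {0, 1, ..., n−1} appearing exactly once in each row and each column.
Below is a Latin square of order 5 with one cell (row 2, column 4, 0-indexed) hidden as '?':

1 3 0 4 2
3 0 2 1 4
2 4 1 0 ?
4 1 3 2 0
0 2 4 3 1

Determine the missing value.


Row 2 contains symbols [0, 1, 2, 4] — missing [3].
Column 4 contains symbols [0, 1, 2, 4] — missing [3].
The missing symbol must appear in both missing sets; intersection = [3].
Therefore the hidden value is 3.

Missing value = 3.


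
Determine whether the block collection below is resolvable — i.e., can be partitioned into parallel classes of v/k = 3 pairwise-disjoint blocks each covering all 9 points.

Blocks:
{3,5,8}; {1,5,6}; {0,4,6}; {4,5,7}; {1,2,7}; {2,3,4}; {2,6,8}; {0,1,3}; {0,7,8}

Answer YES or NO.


v = 9, block size k = 3, number of blocks = 9.
For resolvability, blocks must partition into parallel classes of size v/k = 3.
Total blocks must therefore be a multiple of 3: 9 = 3·3 + 0 ⇒ divisible ✓.
Greedy packing gives 3 candidate class(es). Each should be a full parallel class (size 3, covers all 9 points).
  Class 1 (3 blocks): {3,5,8}; {0,4,6}; {1,2,7}. Points covered: [0, 1, 2, 3, 4, 5, 6, 7, 8].
  Class 2 (3 blocks): {1,5,6}; {2,3,4}; {0,7,8}. Points covered: [0, 1, 2, 3, 4, 5, 6, 7, 8].
  Class 3 (3 blocks): {4,5,7}; {2,6,8}; {0,1,3}. Points covered: [0, 1, 2, 3, 4, 5, 6, 7, 8].
All classes full (size 3)? YES. All classes cover every point? YES.
Resolvable? YES.

YES


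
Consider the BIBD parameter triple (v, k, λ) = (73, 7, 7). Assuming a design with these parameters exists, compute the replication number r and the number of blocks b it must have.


Any 2-(v, k, λ) BIBD satisfies two necessary conditions:
  (i)  Each point sits in r blocks, and counting incidences through any fixed point gives r(k − 1) = λ(v − 1), so r = λ(v − 1)/(k − 1).
  (ii) Total incidences bk = vr, so b = vr/k.
Step 1: r = λ(v − 1)/(k − 1) = 7·(73 − 1)/(7 − 1) = 7·72/6 = 504/6 = 84.
Step 2: b = vr/k = 73·84/7 = 6132/7 = 876.
Check integrality: r = 84 ∈ Z ✓, b = 876 ∈ Z ✓.
(These identities are necessary conditions: they determine r and b for any design with these parameters, but do not by themselves prove that one exists.)

r = 84, b = 876.


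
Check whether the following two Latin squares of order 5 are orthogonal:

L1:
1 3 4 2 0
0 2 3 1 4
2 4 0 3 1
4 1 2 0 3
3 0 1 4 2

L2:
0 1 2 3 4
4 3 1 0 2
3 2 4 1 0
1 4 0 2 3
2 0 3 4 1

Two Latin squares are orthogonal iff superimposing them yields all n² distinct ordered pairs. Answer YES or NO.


Form the n² = 25 superimposed pairs (L1[i][j], L2[i][j]), row by row (rows and columns indexed from 0):
row 0: (1,0) (3,1) (4,2) (2,3) (0,4)
row 1: (0,4) (2,3) (3,1) (1,0) (4,2)
row 2: (2,3) (4,2) (0,4) (3,1) (1,0)
row 3: (4,1) (1,4) (2,0) (0,2) (3,3)
row 4: (3,2) (0,0) (1,3) (4,4) (2,1)
Orthogonality requires all 25 pairs distinct.
But the pair (0,4) repeats: cell (0,4) has L1 = 0, L2 = 4, and cell (1,0) has L1 = 0, L2 = 4.
A repeated pair means some other pair never occurs (only 15 distinct pairs out of 25), so the squares are not orthogonal.
Conclusion: NO.

NO


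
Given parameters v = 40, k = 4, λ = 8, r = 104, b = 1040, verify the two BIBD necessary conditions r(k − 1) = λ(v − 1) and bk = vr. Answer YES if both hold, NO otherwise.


Condition (i): r(k − 1) = 104·3 = 312; λ(v − 1) = 8·39 = 312. Match? YES.
Condition (ii): bk = 1040·4 = 4160; vr = 40·104 = 4160. Match? YES.
Both conditions hold? YES.

YES


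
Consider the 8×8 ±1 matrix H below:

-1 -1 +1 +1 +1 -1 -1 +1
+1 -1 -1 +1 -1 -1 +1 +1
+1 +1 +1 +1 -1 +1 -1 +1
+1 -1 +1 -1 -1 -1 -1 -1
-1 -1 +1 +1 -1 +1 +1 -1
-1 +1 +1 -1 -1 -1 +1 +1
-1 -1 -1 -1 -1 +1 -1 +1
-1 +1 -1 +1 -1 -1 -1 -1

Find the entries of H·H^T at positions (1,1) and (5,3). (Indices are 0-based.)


Row 1 of H: [1, -1, -1, 1, -1, -1, 1, 1].
Row 3 of H: [1, -1, 1, -1, -1, -1, -1, -1].
Row 5 of H: [-1, 1, 1, -1, -1, -1, 1, 1].
(H·H^T)[1][1] = Σ_j H[1][j]·H[1][j] = (1)² + (-1)² + (-1)² + (1)² + (-1)² + (-1)² + (1)² + (1)² = 1 + 1 + 1 + 1 + 1 + 1 + 1 + 1 = 8.
(H·H^T)[5][3] = Σ_j H[5][j]·H[3][j] = (-1)·(1) + (1)·(-1) + (1)·(1) + (-1)·(-1) + (-1)·(-1) + (-1)·(-1) + (1)·(-1) + (1)·(-1) = -1 + -1 + 1 + 1 + 1 + 1 + -1 + -1 = 0.
So rows 5 and 3 are orthogonal; the diagonal entry equals n = 8.

(1,1) entry = 8; (5,3) entry = 0.


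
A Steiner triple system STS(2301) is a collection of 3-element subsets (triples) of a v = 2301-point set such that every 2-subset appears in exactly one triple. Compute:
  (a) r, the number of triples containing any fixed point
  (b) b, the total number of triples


An STS(v) is a 2-(v, 3, 1) BIBD: block size k = 3, λ = 1.
Replication: r(k − 1) = λ(v − 1) ⇒ r·2 = 2301 − 1 = 2300 ⇒ r = 1150.
Block count: b = v(v − 1)/6 = 2301·2300/6 = 5292300/6 = 882050.

r = 1150, b = 882050.


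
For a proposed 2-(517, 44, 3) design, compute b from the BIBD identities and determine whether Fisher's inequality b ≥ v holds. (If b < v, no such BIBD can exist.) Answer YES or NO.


b = λv(v − 1)/(k(k − 1)) = 3·517·516/(44·43) = 800316/1892 = 423.
Compare with v = 517: b < v, so Fisher's inequality fails.

NO


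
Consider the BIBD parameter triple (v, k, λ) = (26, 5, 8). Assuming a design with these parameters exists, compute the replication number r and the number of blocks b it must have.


Any 2-(v, k, λ) BIBD satisfies two necessary conditions:
  (i)  Each point sits in r blocks, and counting incidences through any fixed point gives r(k − 1) = λ(v − 1), so r = λ(v − 1)/(k − 1).
  (ii) Total incidences bk = vr, so b = vr/k.
Step 1: r = λ(v − 1)/(k − 1) = 8·(26 − 1)/(5 − 1) = 8·25/4 = 200/4 = 50.
Step 2: b = vr/k = 26·50/5 = 1300/5 = 260.
Check integrality: r = 50 ∈ Z ✓, b = 260 ∈ Z ✓.
(These identities are necessary conditions: they determine r and b for any design with these parameters, but do not by themselves prove that one exists.)

r = 50, b = 260.


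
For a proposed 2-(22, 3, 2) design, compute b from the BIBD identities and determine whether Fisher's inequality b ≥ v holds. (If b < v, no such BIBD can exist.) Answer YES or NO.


r = λ(v − 1)/(k − 1) = 2·21/2 = 21.
b = vr/k = 22·21/3 = 154.
Fisher's inequality: b ≥ v ⇔ 154 ≥ 22? YES.

YES


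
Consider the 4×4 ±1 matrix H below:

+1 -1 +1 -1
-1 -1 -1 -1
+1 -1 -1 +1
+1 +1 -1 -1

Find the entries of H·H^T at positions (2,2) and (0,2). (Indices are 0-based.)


Row 0 of H: [1, -1, 1, -1].
Row 2 of H: [1, -1, -1, 1].
(H·H^T)[2][2] = Σ_j H[2][j]·H[2][j] = (1)² + (-1)² + (-1)² + (1)² = 1 + 1 + 1 + 1 = 4.
(H·H^T)[0][2] = Σ_j H[0][j]·H[2][j] = (1)·(1) + (-1)·(-1) + (1)·(-1) + (-1)·(1) = 1 + 1 + -1 + -1 = 0.
So rows 0 and 2 are orthogonal; the diagonal entry equals n = 4.

(2,2) entry = 4; (0,2) entry = 0.


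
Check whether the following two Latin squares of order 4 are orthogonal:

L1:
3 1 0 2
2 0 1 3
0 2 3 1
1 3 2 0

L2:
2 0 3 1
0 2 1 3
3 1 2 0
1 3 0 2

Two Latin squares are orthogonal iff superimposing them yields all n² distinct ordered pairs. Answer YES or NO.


Form the n² = 16 superimposed pairs (L1[i][j], L2[i][j]), row by row (rows and columns indexed from 0):
row 0: (3,2) (1,0) (0,3) (2,1)
row 1: (2,0) (0,2) (1,1) (3,3)
row 2: (0,3) (2,1) (3,2) (1,0)
row 3: (1,1) (3,3) (2,0) (0,2)
Orthogonality requires all 16 pairs distinct.
But the pair (0,3) repeats: cell (0,2) has L1 = 0, L2 = 3, and cell (2,0) has L1 = 0, L2 = 3.
A repeated pair means some other pair never occurs (only 8 distinct pairs out of 16), so the squares are not orthogonal.
Conclusion: NO.

NO


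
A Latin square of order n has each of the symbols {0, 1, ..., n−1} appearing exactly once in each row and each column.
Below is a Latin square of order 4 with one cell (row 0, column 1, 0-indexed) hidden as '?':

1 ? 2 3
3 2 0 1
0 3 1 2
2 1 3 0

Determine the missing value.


Row 0 contains symbols [1, 2, 3] — missing [0].
Column 1 contains symbols [1, 2, 3] — missing [0].
The missing symbol must appear in both missing sets; intersection = [0].
Therefore the hidden value is 0.

Missing value = 0.


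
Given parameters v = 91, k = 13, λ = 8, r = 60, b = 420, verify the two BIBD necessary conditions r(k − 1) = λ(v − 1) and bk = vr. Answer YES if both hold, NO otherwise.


Condition (i): r(k − 1) = 60·12 = 720; λ(v − 1) = 8·90 = 720. Match? YES.
Condition (ii): bk = 420·13 = 5460; vr = 91·60 = 5460. Match? YES.
Both conditions hold? YES.

YES


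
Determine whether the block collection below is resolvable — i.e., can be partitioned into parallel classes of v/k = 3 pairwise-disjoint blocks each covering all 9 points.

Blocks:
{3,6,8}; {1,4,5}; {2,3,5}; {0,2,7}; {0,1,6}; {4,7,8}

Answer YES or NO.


v = 9, block size k = 3, number of blocks = 6.
For resolvability, blocks must partition into parallel classes of size v/k = 3.
Total blocks must therefore be a multiple of 3: 6 = 3·2 + 0 ⇒ divisible ✓.
Greedy packing gives 2 candidate class(es). Each should be a full parallel class (size 3, covers all 9 points).
  Class 1 (3 blocks): {3,6,8}; {1,4,5}; {0,2,7}. Points covered: [0, 1, 2, 3, 4, 5, 6, 7, 8].
  Class 2 (3 blocks): {2,3,5}; {0,1,6}; {4,7,8}. Points covered: [0, 1, 2, 3, 4, 5, 6, 7, 8].
All classes full (size 3)? YES. All classes cover every point? YES.
Resolvable? YES.

YES


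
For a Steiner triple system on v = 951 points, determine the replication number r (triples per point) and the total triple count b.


An STS(v) is a 2-(v, 3, 1) BIBD: block size k = 3, λ = 1.
Replication: r(k − 1) = λ(v − 1) ⇒ r·2 = 951 − 1 = 950 ⇒ r = 475.
Block count: b = v(v − 1)/6 = 951·950/6 = 903450/6 = 150575.

r = 475, b = 150575.


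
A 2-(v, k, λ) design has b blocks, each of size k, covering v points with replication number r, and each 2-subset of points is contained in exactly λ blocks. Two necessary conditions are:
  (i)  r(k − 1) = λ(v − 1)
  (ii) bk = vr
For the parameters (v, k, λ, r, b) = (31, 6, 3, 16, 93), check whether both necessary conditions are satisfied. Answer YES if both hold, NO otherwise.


Condition (i): r(k − 1) = 16·5 = 80; λ(v − 1) = 3·30 = 90. Match? NO.
Condition (ii): bk = 93·6 = 558; vr = 31·16 = 496. Match? NO.
Both conditions hold? NO.

NO


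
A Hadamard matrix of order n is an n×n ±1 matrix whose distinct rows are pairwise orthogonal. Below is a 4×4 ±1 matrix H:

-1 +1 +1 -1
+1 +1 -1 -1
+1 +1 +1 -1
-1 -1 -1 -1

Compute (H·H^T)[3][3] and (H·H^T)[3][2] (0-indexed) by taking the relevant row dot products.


Row 2 of H: [1, 1, 1, -1].
Row 3 of H: [-1, -1, -1, -1].
(H·H^T)[3][3] = Σ_j H[3][j]·H[3][j] = (-1)² + (-1)² + (-1)² + (-1)² = 1 + 1 + 1 + 1 = 4.
(H·H^T)[3][2] = Σ_j H[3][j]·H[2][j] = (-1)·(1) + (-1)·(1) + (-1)·(1) + (-1)·(-1) = -1 + -1 + -1 + 1 = -2.
Rows 3 and 2 are not orthogonal (dot product = -2 ≠ 0), so H is not a Hadamard matrix.

(3,3) entry = 4; (3,2) entry = -2.


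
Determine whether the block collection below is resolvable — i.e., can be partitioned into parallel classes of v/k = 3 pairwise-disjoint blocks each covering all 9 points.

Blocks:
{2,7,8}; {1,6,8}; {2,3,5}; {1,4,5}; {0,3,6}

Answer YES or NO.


v = 9, block size k = 3, number of blocks = 5.
For resolvability, blocks must partition into parallel classes of size v/k = 3.
Total blocks must therefore be a multiple of 3: 5 = 3·1 + 2 ⇒ not divisible ✗.
Resolvable? NO.

NO


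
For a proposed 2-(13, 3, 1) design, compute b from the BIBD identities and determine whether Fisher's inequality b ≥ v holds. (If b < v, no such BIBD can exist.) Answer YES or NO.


r = λ(v − 1)/(k − 1) = 1·12/2 = 6.
b = vr/k = 13·6/3 = 26.
Fisher's inequality: b ≥ v ⇔ 26 ≥ 13? YES.

YES


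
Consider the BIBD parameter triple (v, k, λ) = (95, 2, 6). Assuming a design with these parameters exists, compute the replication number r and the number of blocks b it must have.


Any 2-(v, k, λ) BIBD satisfies two necessary conditions:
  (i)  Each point sits in r blocks, and counting incidences through any fixed point gives r(k − 1) = λ(v − 1), so r = λ(v − 1)/(k − 1).
  (ii) Total incidences bk = vr, so b = vr/k.
Step 1: r = λ(v − 1)/(k − 1) = 6·(95 − 1)/(2 − 1) = 6·94/1 = 564/1 = 564.
Step 2: b = vr/k = 95·564/2 = 53580/2 = 26790.
Check integrality: r = 564 ∈ Z ✓, b = 26790 ∈ Z ✓.
(These identities are necessary conditions: they determine r and b for any design with these parameters, but do not by themselves prove that one exists.)

r = 564, b = 26790.


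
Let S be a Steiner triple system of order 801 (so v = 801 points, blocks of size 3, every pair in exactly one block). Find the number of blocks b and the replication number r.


An STS(v) is a 2-(v, 3, 1) BIBD: block size k = 3, λ = 1.
Replication: r(k − 1) = λ(v − 1) ⇒ r·2 = 801 − 1 = 800 ⇒ r = 400.
Block count: bk = vr ⇒ b·3 = 801·400 = 320400 ⇒ b = 106800.
(Check via b = v(v − 1)/6 = 801·800/6 = 640800/6 = 106800.)

r = 400, b = 106800.


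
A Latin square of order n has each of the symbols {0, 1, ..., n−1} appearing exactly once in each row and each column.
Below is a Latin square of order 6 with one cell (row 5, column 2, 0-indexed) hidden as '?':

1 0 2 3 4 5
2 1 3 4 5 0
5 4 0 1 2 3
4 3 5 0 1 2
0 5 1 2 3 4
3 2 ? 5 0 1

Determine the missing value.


Row 5 contains symbols [0, 1, 2, 3, 5] — missing [4].
Column 2 contains symbols [0, 1, 2, 3, 5] — missing [4].
The missing symbol must appear in both missing sets; intersection = [4].
Therefore the hidden value is 4.

Missing value = 4.


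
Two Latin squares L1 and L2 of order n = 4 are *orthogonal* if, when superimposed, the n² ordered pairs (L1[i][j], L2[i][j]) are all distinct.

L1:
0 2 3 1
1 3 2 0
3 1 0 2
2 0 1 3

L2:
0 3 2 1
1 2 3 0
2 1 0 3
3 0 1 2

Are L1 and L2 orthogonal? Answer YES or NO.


Form the n² = 16 superimposed pairs (L1[i][j], L2[i][j]), row by row (rows and columns indexed from 0):
row 0: (0,0) (2,3) (3,2) (1,1)
row 1: (1,1) (3,2) (2,3) (0,0)
row 2: (3,2) (1,1) (0,0) (2,3)
row 3: (2,3) (0,0) (1,1) (3,2)
Orthogonality requires all 16 pairs distinct.
But the pair (1,1) repeats: cell (0,3) has L1 = 1, L2 = 1, and cell (1,0) has L1 = 1, L2 = 1.
A repeated pair means some other pair never occurs (only 4 distinct pairs out of 16), so the squares are not orthogonal.
Conclusion: NO.

NO


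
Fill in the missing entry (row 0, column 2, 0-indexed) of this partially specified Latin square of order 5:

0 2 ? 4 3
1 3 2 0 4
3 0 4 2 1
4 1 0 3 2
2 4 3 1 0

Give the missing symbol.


Row 0 contains symbols [0, 2, 3, 4] — missing [1].
Column 2 contains symbols [0, 2, 3, 4] — missing [1].
The missing symbol must appear in both missing sets; intersection = [1].
Therefore the hidden value is 1.

Missing value = 1.


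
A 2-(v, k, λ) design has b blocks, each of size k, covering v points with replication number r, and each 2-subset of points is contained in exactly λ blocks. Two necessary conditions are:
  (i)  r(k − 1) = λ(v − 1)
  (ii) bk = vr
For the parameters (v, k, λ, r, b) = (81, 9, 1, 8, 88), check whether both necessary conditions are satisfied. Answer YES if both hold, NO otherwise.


Condition (i): r(k − 1) = 8·8 = 64; λ(v − 1) = 1·80 = 80. Match? NO.
Condition (ii): bk = 88·9 = 792; vr = 81·8 = 648. Match? NO.
Both conditions hold? NO.

NO


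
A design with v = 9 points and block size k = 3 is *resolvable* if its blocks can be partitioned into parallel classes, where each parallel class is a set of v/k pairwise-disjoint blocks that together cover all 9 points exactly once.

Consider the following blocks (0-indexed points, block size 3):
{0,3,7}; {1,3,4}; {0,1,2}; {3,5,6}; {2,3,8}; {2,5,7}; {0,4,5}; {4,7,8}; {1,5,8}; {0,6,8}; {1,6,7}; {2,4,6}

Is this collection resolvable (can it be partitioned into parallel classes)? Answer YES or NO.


v = 9, block size k = 3, number of blocks = 12.
For resolvability, blocks must partition into parallel classes of size v/k = 3.
Total blocks must therefore be a multiple of 3: 12 = 3·4 + 0 ⇒ divisible ✓.
Greedy packing gives 4 candidate class(es). Each should be a full parallel class (size 3, covers all 9 points).
  Class 1 (3 blocks): {0,3,7}; {1,5,8}; {2,4,6}. Points covered: [0, 1, 2, 3, 4, 5, 6, 7, 8].
  Class 2 (3 blocks): {1,3,4}; {2,5,7}; {0,6,8}. Points covered: [0, 1, 2, 3, 4, 5, 6, 7, 8].
  Class 3 (3 blocks): {0,1,2}; {3,5,6}; {4,7,8}. Points covered: [0, 1, 2, 3, 4, 5, 6, 7, 8].
  Class 4 (3 blocks): {2,3,8}; {0,4,5}; {1,6,7}. Points covered: [0, 1, 2, 3, 4, 5, 6, 7, 8].
All classes full (size 3)? YES. All classes cover every point? YES.
Resolvable? YES.

YES


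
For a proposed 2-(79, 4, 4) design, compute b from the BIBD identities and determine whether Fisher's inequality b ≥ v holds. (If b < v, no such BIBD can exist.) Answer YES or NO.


r = λ(v − 1)/(k − 1) = 4·78/3 = 104.
b = vr/k = 79·104/4 = 2054.
Fisher's inequality: b ≥ v ⇔ 2054 ≥ 79? YES.

YES
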